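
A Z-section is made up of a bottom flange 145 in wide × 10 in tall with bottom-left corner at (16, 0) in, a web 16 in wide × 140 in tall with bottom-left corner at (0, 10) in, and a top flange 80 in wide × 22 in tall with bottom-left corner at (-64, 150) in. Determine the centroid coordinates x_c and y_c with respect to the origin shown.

bottom flange: A = 145 × 10 = 1450.00, centroid at (88.50, 5.00).
web: A = 16 × 140 = 2240.00, centroid at (8.00, 80.00).
top flange: A = 80 × 22 = 1760.00, centroid at (-24.00, 161.00).
ΣA = 5450.00 in²
ΣAx_c = (1450.00)(88.50) + (2240.00)(8.00) + (1760.00)(-24.00) = 104005.00 in³
ΣAy_c = (1450.00)(5.00) + (2240.00)(80.00) + (1760.00)(161.00) = 469810.00 in³
x_c = 104005.00 / 5450.00 = 19.08 in
y_c = 469810.00 / 5450.00 = 86.20 in

x_c = 19.08 in, y_c = 86.20 in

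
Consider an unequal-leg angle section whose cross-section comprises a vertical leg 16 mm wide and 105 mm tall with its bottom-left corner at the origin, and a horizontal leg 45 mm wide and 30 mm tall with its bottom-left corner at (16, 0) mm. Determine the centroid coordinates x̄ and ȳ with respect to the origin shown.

vertical leg: A = 16 × 105 = 1680.00, centroid at (8.00, 52.50).
horizontal leg: A = 45 × 30 = 1350.00, centroid at (38.50, 15.00).
ΣA = 3030.00 mm²
ΣAx̄ = (1680.00)(8.00) + (1350.00)(38.50) = 65415.00 mm³
ΣAȳ = (1680.00)(52.50) + (1350.00)(15.00) = 108450.00 mm³
x̄ = 65415.00 / 3030.00 = 21.59 mm
ȳ = 108450.00 / 3030.00 = 35.79 mm

x̄ = 21.59 mm, ȳ = 35.79 mm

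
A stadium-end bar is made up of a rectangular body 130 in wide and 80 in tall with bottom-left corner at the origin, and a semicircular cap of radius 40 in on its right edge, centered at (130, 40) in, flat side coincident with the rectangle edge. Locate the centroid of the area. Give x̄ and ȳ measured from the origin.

rectangular body: A = 130 × 80 = 10400.00, centroid at (65.00, 40.00).
semicircular end: A = ½π·40² = 2513.27, centroid at (146.98, 40.00).
ΣA = 12913.27 in²
ΣAx̄ = (10400.00)(65.00) + (2513.27)(146.98) = 1045392.30 in³
ΣAȳ = (10400.00)(40.00) + (2513.27)(40.00) = 516530.96 in³
x̄ = 1045392.30 / 12913.27 = 80.95 in
ȳ = 516530.96 / 12913.27 = 40.00 in

x̄ = 80.95 in, ȳ = 40.00 in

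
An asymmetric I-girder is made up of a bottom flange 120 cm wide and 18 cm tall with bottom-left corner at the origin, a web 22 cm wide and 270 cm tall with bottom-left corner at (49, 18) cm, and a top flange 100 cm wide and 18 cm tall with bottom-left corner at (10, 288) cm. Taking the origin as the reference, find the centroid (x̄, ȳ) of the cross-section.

x̄ = 60.00 cm, ȳ = 147.76 cm

Part | A | x̄ᵢ | ȳᵢ | A·x̄ᵢ | A·ȳᵢ
bottom flange | 2160.00 | 60.00 | 9.00 | 129600.00 | 19440.00
web | 5940.00 | 60.00 | 153.00 | 356400.00 | 908820.00
top flange | 1800.00 | 60.00 | 297.00 | 108000.00 | 534600.00
Σ | 9900.00 |  |  | 594000.00 | 1462860.00
x̄ = 594000.00 / 9900.00 = 60.00 cm
ȳ = 1462860.00 / 9900.00 = 147.76 cm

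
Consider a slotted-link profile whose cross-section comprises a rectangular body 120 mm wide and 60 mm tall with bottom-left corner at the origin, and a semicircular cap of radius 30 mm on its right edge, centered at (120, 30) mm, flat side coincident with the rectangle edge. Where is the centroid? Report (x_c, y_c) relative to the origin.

rectangular body: A = 120 × 60 = 7200.00, centroid at (60.00, 30.00).
semicircular end: A = ½π·30² = 1413.72, centroid at (132.73, 30.00).
ΣA = 8613.72 mm², ΣAx_c = 619646.00 mm³, ΣAy_c = 258411.50 mm³.
x_c = 619646.00/8613.72 = 71.94 mm; y_c = 258411.50/8613.72 = 30.00 mm.

x_c = 71.94 mm, y_c = 30.00 mm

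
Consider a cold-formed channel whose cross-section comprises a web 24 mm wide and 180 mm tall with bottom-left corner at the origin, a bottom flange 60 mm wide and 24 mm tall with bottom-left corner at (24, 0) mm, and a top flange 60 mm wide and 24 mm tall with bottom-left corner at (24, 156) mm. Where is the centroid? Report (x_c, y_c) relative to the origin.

web: A = 24 × 180 = 4320.00, centroid at (12.00, 90.00).
bottom flange: A = 60 × 24 = 1440.00, centroid at (54.00, 12.00).
top flange: A = 60 × 24 = 1440.00, centroid at (54.00, 168.00).
ΣA = 7200.00 mm²
ΣAx_c = (4320.00)(12.00) + (1440.00)(54.00) + (1440.00)(54.00) = 207360.00 mm³
ΣAy_c = (4320.00)(90.00) + (1440.00)(12.00) + (1440.00)(168.00) = 648000.00 mm³
x_c = 207360.00 / 7200.00 = 28.80 mm
y_c = 648000.00 / 7200.00 = 90.00 mm

x_c = 28.80 mm, y_c = 90.00 mm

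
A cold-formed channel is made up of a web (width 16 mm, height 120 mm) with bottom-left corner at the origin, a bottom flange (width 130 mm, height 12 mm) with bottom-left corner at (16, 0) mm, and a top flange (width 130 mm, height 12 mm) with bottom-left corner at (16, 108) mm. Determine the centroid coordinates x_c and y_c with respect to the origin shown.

x_c = 53.19 mm, y_c = 60.00 mm

Part | A | x̄ᵢ | ȳᵢ | A·x̄ᵢ | A·ȳᵢ
web | 1920.00 | 8.00 | 60.00 | 15360.00 | 115200.00
bottom flange | 1560.00 | 81.00 | 6.00 | 126360.00 | 9360.00
top flange | 1560.00 | 81.00 | 114.00 | 126360.00 | 177840.00
Σ | 5040.00 |  |  | 268080.00 | 302400.00
x_c = 268080.00 / 5040.00 = 53.19 mm
y_c = 302400.00 / 5040.00 = 60.00 mm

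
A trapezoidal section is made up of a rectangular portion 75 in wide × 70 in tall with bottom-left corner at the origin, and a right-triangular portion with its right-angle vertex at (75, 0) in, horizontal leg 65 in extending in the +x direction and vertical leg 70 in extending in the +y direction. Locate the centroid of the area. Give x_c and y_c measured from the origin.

rectangular portion: A = 75 × 70 = 5250.00, centroid at (37.50, 35.00).
triangular portion: A = ½·65·70 = 2275.00, centroid at (96.67, 23.33).
ΣA = 7525.00 in², ΣAx_c = 416791.67 in³, ΣAy_c = 236833.33 in³.
x_c = 416791.67/7525.00 = 55.39 in; y_c = 236833.33/7525.00 = 31.47 in.

x_c = 55.39 in, y_c = 31.47 in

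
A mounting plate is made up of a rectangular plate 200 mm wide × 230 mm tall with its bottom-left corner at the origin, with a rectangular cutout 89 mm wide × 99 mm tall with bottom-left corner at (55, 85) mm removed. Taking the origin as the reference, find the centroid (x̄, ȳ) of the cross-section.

plate: A = 200 × 230 = 46000.00, centroid at (100.00, 115.00).
hole: A = −(89 × 99) = -8811.00, centroid at (99.50, 134.50).
ΣA = 37189.00 mm², ΣAx̄ = 3723305.50 mm³, ΣAȳ = 4104920.50 mm³.
x̄ = 3723305.50/37189.00 = 100.12 mm; ȳ = 4104920.50/37189.00 = 110.38 mm.

x̄ = 100.12 mm, ȳ = 110.38 mm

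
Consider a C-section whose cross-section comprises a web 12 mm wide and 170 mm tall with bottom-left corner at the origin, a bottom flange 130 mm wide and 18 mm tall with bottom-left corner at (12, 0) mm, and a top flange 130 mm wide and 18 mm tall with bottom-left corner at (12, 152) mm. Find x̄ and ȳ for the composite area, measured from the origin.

web: A = 12 × 170 = 2040.00, centroid at (6.00, 85.00).
bottom flange: A = 130 × 18 = 2340.00, centroid at (77.00, 9.00).
top flange: A = 130 × 18 = 2340.00, centroid at (77.00, 161.00).
ΣA = 6720.00 mm², ΣAx̄ = 372600.00 mm³, ΣAȳ = 571200.00 mm³.
x̄ = 372600.00/6720.00 = 55.45 mm; ȳ = 571200.00/6720.00 = 85.00 mm.

x̄ = 55.45 mm, ȳ = 85.00 mm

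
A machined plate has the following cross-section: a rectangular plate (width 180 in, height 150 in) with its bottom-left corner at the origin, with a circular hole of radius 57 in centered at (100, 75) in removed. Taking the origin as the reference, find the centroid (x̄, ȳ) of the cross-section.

plate: A = 180 × 150 = 27000.00, centroid at (90.00, 75.00).
hole: A = −π·57² = -10207.03, centroid at (100.00, 75.00).
ΣA = 16792.97 in², ΣAx̄ = 1409296.55 in³, ΣAȳ = 1259472.41 in³.
x̄ = 1409296.55/16792.97 = 83.92 in; ȳ = 1259472.41/16792.97 = 75.00 in.

x̄ = 83.92 in, ȳ = 75.00 in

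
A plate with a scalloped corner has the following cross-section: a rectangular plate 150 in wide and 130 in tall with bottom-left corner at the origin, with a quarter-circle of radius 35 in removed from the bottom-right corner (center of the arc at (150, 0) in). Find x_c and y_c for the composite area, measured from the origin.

x_c = 71.88 in, y_c = 67.60 in

plate: A = 150 × 130 = 19500.00, centroid at (75.00, 65.00).
removed quarter-circle: A = −¼π·35² = -962.11, centroid at (135.15, 14.85).
ΣA = 18537.89 in², ΣAx_c = 1332474.75 in³, ΣAy_c = 1253208.33 in³.
x_c = 1332474.75/18537.89 = 71.88 in; y_c = 1253208.33/18537.89 = 67.60 in.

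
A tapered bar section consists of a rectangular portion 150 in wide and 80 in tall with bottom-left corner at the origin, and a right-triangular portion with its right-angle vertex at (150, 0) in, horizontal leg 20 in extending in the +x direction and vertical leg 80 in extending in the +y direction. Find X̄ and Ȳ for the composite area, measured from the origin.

rectangular portion: A = 150 × 80 = 12000.00, centroid at (75.00, 40.00).
triangular portion: A = ½·20·80 = 800.00, centroid at (156.67, 26.67).
ΣA = 12800.00 in²
ΣAX̄ = (12000.00)(75.00) + (800.00)(156.67) = 1025333.33 in³
ΣAȲ = (12000.00)(40.00) + (800.00)(26.67) = 501333.33 in³
X̄ = 1025333.33 / 12800.00 = 80.10 in
Ȳ = 501333.33 / 12800.00 = 39.17 in

X̄ = 80.10 in, Ȳ = 39.17 in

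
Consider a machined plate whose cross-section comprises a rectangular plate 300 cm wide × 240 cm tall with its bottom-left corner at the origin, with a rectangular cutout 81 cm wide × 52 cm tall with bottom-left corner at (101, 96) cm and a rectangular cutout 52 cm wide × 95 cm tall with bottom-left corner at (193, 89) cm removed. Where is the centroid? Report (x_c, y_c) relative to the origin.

plate: A = 300 × 240 = 72000.00, centroid at (150.00, 120.00).
hole 1: A = −(81 × 52) = -4212.00, centroid at (141.50, 122.00).
hole 2: A = −(52 × 95) = -4940.00, centroid at (219.00, 136.50).
ΣA = 62848.00 cm², ΣAx_c = 9122142.00 cm³, ΣAy_c = 7451826.00 cm³.
x_c = 9122142.00/62848.00 = 145.15 cm; y_c = 7451826.00/62848.00 = 118.57 cm.

x_c = 145.15 cm, y_c = 118.57 cm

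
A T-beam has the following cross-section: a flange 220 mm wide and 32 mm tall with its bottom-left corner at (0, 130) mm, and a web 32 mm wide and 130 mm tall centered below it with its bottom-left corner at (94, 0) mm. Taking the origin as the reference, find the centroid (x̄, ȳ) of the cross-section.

x̄ = 110.00 mm, ȳ = 115.91 mm

web: A = 32 × 130 = 4160.00, centroid at (110.00, 65.00).
flange: A = 220 × 32 = 7040.00, centroid at (110.00, 146.00).
ΣA = 11200.00 mm²
ΣAx̄ = (4160.00)(110.00) + (7040.00)(110.00) = 1232000.00 mm³
ΣAȳ = (4160.00)(65.00) + (7040.00)(146.00) = 1298240.00 mm³
x̄ = 1232000.00 / 11200.00 = 110.00 mm
ȳ = 1298240.00 / 11200.00 = 115.91 mm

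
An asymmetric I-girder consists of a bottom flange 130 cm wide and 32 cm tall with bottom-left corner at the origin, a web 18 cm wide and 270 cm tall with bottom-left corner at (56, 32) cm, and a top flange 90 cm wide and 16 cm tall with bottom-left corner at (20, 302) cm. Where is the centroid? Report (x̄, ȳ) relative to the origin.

bottom flange: A = 130 × 32 = 4160.00, centroid at (65.00, 16.00).
web: A = 18 × 270 = 4860.00, centroid at (65.00, 167.00).
top flange: A = 90 × 16 = 1440.00, centroid at (65.00, 310.00).
ΣA = 10460.00 cm²
ΣAx̄ = (4160.00)(65.00) + (4860.00)(65.00) + (1440.00)(65.00) = 679900.00 cm³
ΣAȳ = (4160.00)(16.00) + (4860.00)(167.00) + (1440.00)(310.00) = 1324580.00 cm³
x̄ = 679900.00 / 10460.00 = 65.00 cm
ȳ = 1324580.00 / 10460.00 = 126.63 cm

x̄ = 65.00 cm, ȳ = 126.63 cm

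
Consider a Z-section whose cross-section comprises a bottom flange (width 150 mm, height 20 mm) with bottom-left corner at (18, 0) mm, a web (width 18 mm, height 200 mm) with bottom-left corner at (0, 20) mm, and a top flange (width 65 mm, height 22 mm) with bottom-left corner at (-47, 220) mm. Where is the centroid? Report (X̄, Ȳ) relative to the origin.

X̄ = 36.20 mm, Ȳ = 98.67 mm

bottom flange: A = 150 × 20 = 3000.00, centroid at (93.00, 10.00).
web: A = 18 × 200 = 3600.00, centroid at (9.00, 120.00).
top flange: A = 65 × 22 = 1430.00, centroid at (-14.50, 231.00).
ΣA = 8030.00 mm²
ΣAX̄ = (3000.00)(93.00) + (3600.00)(9.00) + (1430.00)(-14.50) = 290665.00 mm³
ΣAȲ = (3000.00)(10.00) + (3600.00)(120.00) + (1430.00)(231.00) = 792330.00 mm³
X̄ = 290665.00 / 8030.00 = 36.20 mm
Ȳ = 792330.00 / 8030.00 = 98.67 mm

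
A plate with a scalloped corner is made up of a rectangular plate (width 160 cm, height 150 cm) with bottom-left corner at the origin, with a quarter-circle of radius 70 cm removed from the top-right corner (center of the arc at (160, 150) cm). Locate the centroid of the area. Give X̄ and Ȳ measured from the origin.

plate: A = 160 × 150 = 24000.00, centroid at (80.00, 75.00).
removed quarter-circle: A = −¼π·70² = -3848.45, centroid at (130.29, 120.29).
ΣA = 20151.55 cm², ΣAX̄ = 1418581.17 cm³, ΣAȲ = 1337065.68 cm³.
X̄ = 1418581.17/20151.55 = 70.40 cm; Ȳ = 1337065.68/20151.55 = 66.35 cm.

X̄ = 70.40 cm, Ȳ = 66.35 cm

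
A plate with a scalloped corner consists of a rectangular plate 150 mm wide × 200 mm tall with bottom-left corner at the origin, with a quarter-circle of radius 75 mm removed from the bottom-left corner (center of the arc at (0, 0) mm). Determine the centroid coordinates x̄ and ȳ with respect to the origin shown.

plate: A = 150 × 200 = 30000.00, centroid at (75.00, 100.00).
removed quarter-circle: A = −¼π·75² = -4417.86, centroid at (31.83, 31.83).
ΣA = 25582.14 mm²
ΣAx̄ = (30000.00)(75.00) + (-4417.86)(31.83) = 2109375.00 mm³
ΣAȳ = (30000.00)(100.00) + (-4417.86)(31.83) = 2859375.00 mm³
x̄ = 2109375.00 / 25582.14 = 82.46 mm
ȳ = 2859375.00 / 25582.14 = 111.77 mm

x̄ = 82.46 mm, ȳ = 111.77 mm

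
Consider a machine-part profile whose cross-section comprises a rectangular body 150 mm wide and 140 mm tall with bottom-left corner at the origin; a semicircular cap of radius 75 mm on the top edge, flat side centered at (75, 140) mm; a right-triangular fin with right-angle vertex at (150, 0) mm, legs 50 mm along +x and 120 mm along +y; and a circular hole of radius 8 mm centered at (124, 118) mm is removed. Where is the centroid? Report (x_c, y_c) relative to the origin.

rectangular body: A = 150 × 140 = 21000.00, centroid at (75.00, 70.00).
semicircular top: A = ½π·75² = 8835.73, centroid at (75.00, 171.83).
triangular fin: A = ½·50·120 = 3000.00, centroid at (166.67, 40.00).
hole: A = −π·8² = -201.06, centroid at (124.00, 118.00).
ΣA = 32634.67 mm², ΣAx_c = 2712748.02 mm³, ΣAy_c = 3084526.80 mm³.
x_c = 2712748.02/32634.67 = 83.12 mm; y_c = 3084526.80/32634.67 = 94.52 mm.

x_c = 83.12 mm, y_c = 94.52 mm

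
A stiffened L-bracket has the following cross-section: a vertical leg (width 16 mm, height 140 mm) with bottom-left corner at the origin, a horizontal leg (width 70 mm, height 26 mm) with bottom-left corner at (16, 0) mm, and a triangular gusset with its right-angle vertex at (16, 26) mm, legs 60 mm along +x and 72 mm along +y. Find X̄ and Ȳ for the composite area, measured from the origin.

X̄ = 30.31 mm, Ȳ = 46.38 mm

Part | A | x̄ᵢ | ȳᵢ | A·x̄ᵢ | A·ȳᵢ
vertical leg | 2240.00 | 8.00 | 70.00 | 17920.00 | 156800.00
horizontal leg | 1820.00 | 51.00 | 13.00 | 92820.00 | 23660.00
gusset | 2160.00 | 36.00 | 50.00 | 77760.00 | 108000.00
Σ | 6220.00 |  |  | 188500.00 | 288460.00
X̄ = 188500.00 / 6220.00 = 30.31 mm
Ȳ = 288460.00 / 6220.00 = 46.38 mm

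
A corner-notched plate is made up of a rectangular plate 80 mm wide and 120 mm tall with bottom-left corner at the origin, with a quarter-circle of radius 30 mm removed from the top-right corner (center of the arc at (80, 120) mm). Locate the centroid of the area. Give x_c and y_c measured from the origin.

x_c = 37.83 mm, y_c = 56.24 mm

plate: A = 80 × 120 = 9600.00, centroid at (40.00, 60.00).
removed quarter-circle: A = −¼π·30² = -706.86, centroid at (67.27, 107.27).
ΣA = 8893.14 mm²
ΣAx_c = (9600.00)(40.00) + (-706.86)(67.27) = 336451.33 mm³
ΣAy_c = (9600.00)(60.00) + (-706.86)(107.27) = 500177.00 mm³
x_c = 336451.33 / 8893.14 = 37.83 mm
y_c = 500177.00 / 8893.14 = 56.24 mm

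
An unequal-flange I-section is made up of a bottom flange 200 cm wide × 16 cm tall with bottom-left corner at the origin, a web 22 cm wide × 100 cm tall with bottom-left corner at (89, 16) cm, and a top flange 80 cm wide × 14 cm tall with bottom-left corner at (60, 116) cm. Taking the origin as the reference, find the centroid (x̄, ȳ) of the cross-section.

x̄ = 100.00 cm, ȳ = 47.33 cm

bottom flange: A = 200 × 16 = 3200.00, centroid at (100.00, 8.00).
web: A = 22 × 100 = 2200.00, centroid at (100.00, 66.00).
top flange: A = 80 × 14 = 1120.00, centroid at (100.00, 123.00).
ΣA = 6520.00 cm²
ΣAx̄ = (3200.00)(100.00) + (2200.00)(100.00) + (1120.00)(100.00) = 652000.00 cm³
ΣAȳ = (3200.00)(8.00) + (2200.00)(66.00) + (1120.00)(123.00) = 308560.00 cm³
x̄ = 652000.00 / 6520.00 = 100.00 cm
ȳ = 308560.00 / 6520.00 = 47.33 cm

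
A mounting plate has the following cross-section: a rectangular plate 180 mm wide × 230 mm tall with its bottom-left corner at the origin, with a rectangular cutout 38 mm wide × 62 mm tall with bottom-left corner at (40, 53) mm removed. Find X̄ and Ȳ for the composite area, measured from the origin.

plate: A = 180 × 230 = 41400.00, centroid at (90.00, 115.00).
hole: A = −(38 × 62) = -2356.00, centroid at (59.00, 84.00).
ΣA = 39044.00 mm²
ΣAX̄ = (41400.00)(90.00) + (-2356.00)(59.00) = 3586996.00 mm³
ΣAȲ = (41400.00)(115.00) + (-2356.00)(84.00) = 4563096.00 mm³
X̄ = 3586996.00 / 39044.00 = 91.87 mm
Ȳ = 4563096.00 / 39044.00 = 116.87 mm

X̄ = 91.87 mm, Ȳ = 116.87 mm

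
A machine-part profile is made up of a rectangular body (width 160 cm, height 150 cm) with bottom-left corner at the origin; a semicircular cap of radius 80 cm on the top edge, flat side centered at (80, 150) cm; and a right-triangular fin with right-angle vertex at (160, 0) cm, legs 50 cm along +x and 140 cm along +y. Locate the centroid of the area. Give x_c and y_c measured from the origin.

rectangular body: A = 160 × 150 = 24000.00, centroid at (80.00, 75.00).
semicircular top: A = ½π·80² = 10053.10, centroid at (80.00, 183.95).
triangular fin: A = ½·50·140 = 3500.00, centroid at (176.67, 46.67).
ΣA = 37553.10 cm²
ΣAx_c = (24000.00)(80.00) + (10053.10)(80.00) + (3500.00)(176.67) = 3342581.05 cm³
ΣAy_c = (24000.00)(75.00) + (10053.10)(183.95) + (3500.00)(46.67) = 3812631.14 cm³
x_c = 3342581.05 / 37553.10 = 89.01 cm
y_c = 3812631.14 / 37553.10 = 101.53 cm

x_c = 89.01 cm, y_c = 101.53 cm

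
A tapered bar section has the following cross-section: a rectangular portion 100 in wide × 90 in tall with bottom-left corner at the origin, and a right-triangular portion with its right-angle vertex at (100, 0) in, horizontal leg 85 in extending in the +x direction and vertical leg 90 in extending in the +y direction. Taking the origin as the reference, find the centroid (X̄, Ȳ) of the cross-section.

X̄ = 73.36 in, Ȳ = 40.53 in

rectangular portion: A = 100 × 90 = 9000.00, centroid at (50.00, 45.00).
triangular portion: A = ½·85·90 = 3825.00, centroid at (128.33, 30.00).
ΣA = 12825.00 in²
ΣAX̄ = (9000.00)(50.00) + (3825.00)(128.33) = 940875.00 in³
ΣAȲ = (9000.00)(45.00) + (3825.00)(30.00) = 519750.00 in³
X̄ = 940875.00 / 12825.00 = 73.36 in
Ȳ = 519750.00 / 12825.00 = 40.53 in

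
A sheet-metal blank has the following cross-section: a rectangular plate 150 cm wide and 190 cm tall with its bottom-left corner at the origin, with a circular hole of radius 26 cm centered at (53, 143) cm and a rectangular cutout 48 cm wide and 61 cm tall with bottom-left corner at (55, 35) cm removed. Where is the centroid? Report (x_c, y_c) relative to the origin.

plate: A = 150 × 190 = 28500.00, centroid at (75.00, 95.00).
hole 1: A = −π·26² = -2123.72, centroid at (53.00, 143.00).
hole 2: A = −(48 × 61) = -2928.00, centroid at (79.00, 65.50).
ΣA = 23448.28 cm², ΣAx_c = 1793631.02 cm³, ΣAy_c = 2212024.52 cm³.
x_c = 1793631.02/23448.28 = 76.49 cm; y_c = 2212024.52/23448.28 = 94.34 cm.

x_c = 76.49 cm, y_c = 94.34 cm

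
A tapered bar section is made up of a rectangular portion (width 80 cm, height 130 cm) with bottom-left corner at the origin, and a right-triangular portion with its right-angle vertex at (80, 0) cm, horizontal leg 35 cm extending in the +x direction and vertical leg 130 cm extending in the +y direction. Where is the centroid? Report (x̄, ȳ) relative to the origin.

x̄ = 49.27 cm, ȳ = 61.11 cm

Part | A | x̄ᵢ | ȳᵢ | A·x̄ᵢ | A·ȳᵢ
rectangular portion | 10400.00 | 40.00 | 65.00 | 416000.00 | 676000.00
triangular portion | 2275.00 | 91.67 | 43.33 | 208541.67 | 98583.33
Σ | 12675.00 |  |  | 624541.67 | 774583.33
x̄ = 624541.67 / 12675.00 = 49.27 cm
ȳ = 774583.33 / 12675.00 = 61.11 cm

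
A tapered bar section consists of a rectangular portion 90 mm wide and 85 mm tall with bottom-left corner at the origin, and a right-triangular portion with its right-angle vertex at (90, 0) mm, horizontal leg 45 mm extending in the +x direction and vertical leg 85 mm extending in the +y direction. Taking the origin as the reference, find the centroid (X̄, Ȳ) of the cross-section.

Part | A | x̄ᵢ | ȳᵢ | A·x̄ᵢ | A·ȳᵢ
rectangular portion | 7650.00 | 45.00 | 42.50 | 344250.00 | 325125.00
triangular portion | 1912.50 | 105.00 | 28.33 | 200812.50 | 54187.50
Σ | 9562.50 |  |  | 545062.50 | 379312.50
X̄ = 545062.50 / 9562.50 = 57.00 mm
Ȳ = 379312.50 / 9562.50 = 39.67 mm

X̄ = 57.00 mm, Ȳ = 39.67 mm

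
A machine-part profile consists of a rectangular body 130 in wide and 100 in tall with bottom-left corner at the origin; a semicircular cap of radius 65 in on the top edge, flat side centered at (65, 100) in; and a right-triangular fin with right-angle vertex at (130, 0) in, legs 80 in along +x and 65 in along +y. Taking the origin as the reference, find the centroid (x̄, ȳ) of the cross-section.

x̄ = 75.72 in, ȳ = 69.84 in

rectangular body: A = 130 × 100 = 13000.00, centroid at (65.00, 50.00).
semicircular top: A = ½π·65² = 6636.61, centroid at (65.00, 127.59).
triangular fin: A = ½·80·65 = 2600.00, centroid at (156.67, 21.67).
ΣA = 22236.61 in²
ΣAx̄ = (13000.00)(65.00) + (6636.61)(65.00) + (2600.00)(156.67) = 1683713.27 in³
ΣAȳ = (13000.00)(50.00) + (6636.61)(127.59) + (2600.00)(21.67) = 1553078.11 in³
x̄ = 1683713.27 / 22236.61 = 75.72 in
ȳ = 1553078.11 / 22236.61 = 69.84 in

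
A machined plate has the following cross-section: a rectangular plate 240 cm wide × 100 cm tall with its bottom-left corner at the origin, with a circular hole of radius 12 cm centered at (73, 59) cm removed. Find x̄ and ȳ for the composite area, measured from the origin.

x̄ = 120.90 cm, ȳ = 49.83 cm

Part | A | x̄ᵢ | ȳᵢ | A·x̄ᵢ | A·ȳᵢ
plate | 24000.00 | 120.00 | 50.00 | 2880000.00 | 1200000.00
hole | -452.39 | 73.00 | 59.00 | -33024.42 | -26690.97
Σ | 23547.61 |  |  | 2846975.58 | 1173309.03
x̄ = 2846975.58 / 23547.61 = 120.90 cm
ȳ = 1173309.03 / 23547.61 = 49.83 cm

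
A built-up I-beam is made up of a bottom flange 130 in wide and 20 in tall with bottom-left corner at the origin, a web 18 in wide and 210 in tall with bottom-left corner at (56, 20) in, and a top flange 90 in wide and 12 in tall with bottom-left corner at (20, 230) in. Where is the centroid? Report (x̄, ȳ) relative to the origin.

Part | A | x̄ᵢ | ȳᵢ | A·x̄ᵢ | A·ȳᵢ
bottom flange | 2600.00 | 65.00 | 10.00 | 169000.00 | 26000.00
web | 3780.00 | 65.00 | 125.00 | 245700.00 | 472500.00
top flange | 1080.00 | 65.00 | 236.00 | 70200.00 | 254880.00
Σ | 7460.00 |  |  | 484900.00 | 753380.00
x̄ = 484900.00 / 7460.00 = 65.00 in
ȳ = 753380.00 / 7460.00 = 100.99 in

x̄ = 65.00 in, ȳ = 100.99 in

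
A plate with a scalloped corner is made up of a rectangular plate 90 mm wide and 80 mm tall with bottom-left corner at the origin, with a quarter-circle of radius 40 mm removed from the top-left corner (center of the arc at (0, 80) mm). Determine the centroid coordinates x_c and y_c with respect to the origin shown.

Part | A | x̄ᵢ | ȳᵢ | A·x̄ᵢ | A·ȳᵢ
plate | 7200.00 | 45.00 | 40.00 | 324000.00 | 288000.00
removed quarter-circle | -1256.64 | 16.98 | 63.02 | -21333.33 | -79197.63
Σ | 5943.36 |  |  | 302666.67 | 208802.37
x_c = 302666.67 / 5943.36 = 50.93 mm
y_c = 208802.37 / 5943.36 = 35.13 mm

x_c = 50.93 mm, y_c = 35.13 mm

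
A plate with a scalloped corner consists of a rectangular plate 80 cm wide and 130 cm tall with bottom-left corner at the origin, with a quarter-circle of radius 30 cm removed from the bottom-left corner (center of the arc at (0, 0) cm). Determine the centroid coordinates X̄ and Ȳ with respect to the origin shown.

X̄ = 41.99 cm, Ȳ = 68.81 cm

Part | A | x̄ᵢ | ȳᵢ | A·x̄ᵢ | A·ȳᵢ
plate | 10400.00 | 40.00 | 65.00 | 416000.00 | 676000.00
removed quarter-circle | -706.86 | 12.73 | 12.73 | -9000.00 | -9000.00
Σ | 9693.14 |  |  | 407000.00 | 667000.00
X̄ = 407000.00 / 9693.14 = 41.99 cm
Ȳ = 667000.00 / 9693.14 = 68.81 cm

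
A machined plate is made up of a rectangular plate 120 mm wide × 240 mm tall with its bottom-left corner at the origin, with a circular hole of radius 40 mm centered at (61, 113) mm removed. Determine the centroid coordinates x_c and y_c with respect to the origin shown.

Part | A | x̄ᵢ | ȳᵢ | A·x̄ᵢ | A·ȳᵢ
plate | 28800.00 | 60.00 | 120.00 | 1728000.00 | 3456000.00
hole | -5026.55 | 61.00 | 113.00 | -306619.44 | -567999.95
Σ | 23773.45 |  |  | 1421380.56 | 2888000.05
x_c = 1421380.56 / 23773.45 = 59.79 mm
y_c = 2888000.05 / 23773.45 = 121.48 mm

x_c = 59.79 mm, y_c = 121.48 mm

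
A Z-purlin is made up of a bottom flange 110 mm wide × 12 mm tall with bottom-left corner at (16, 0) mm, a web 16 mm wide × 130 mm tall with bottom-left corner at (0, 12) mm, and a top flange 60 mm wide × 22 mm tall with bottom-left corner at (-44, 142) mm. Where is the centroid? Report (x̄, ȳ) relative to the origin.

bottom flange: A = 110 × 12 = 1320.00, centroid at (71.00, 6.00).
web: A = 16 × 130 = 2080.00, centroid at (8.00, 77.00).
top flange: A = 60 × 22 = 1320.00, centroid at (-14.00, 153.00).
ΣA = 4720.00 mm²
ΣAx̄ = (1320.00)(71.00) + (2080.00)(8.00) + (1320.00)(-14.00) = 91880.00 mm³
ΣAȳ = (1320.00)(6.00) + (2080.00)(77.00) + (1320.00)(153.00) = 370040.00 mm³
x̄ = 91880.00 / 4720.00 = 19.47 mm
ȳ = 370040.00 / 4720.00 = 78.40 mm

x̄ = 19.47 mm, ȳ = 78.40 mm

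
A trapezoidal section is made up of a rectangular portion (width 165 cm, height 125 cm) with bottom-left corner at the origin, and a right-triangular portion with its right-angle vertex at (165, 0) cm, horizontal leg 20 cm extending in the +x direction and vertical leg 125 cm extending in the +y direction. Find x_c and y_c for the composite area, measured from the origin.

rectangular portion: A = 165 × 125 = 20625.00, centroid at (82.50, 62.50).
triangular portion: A = ½·20·125 = 1250.00, centroid at (171.67, 41.67).
ΣA = 21875.00 cm²
ΣAx_c = (20625.00)(82.50) + (1250.00)(171.67) = 1916145.83 cm³
ΣAy_c = (20625.00)(62.50) + (1250.00)(41.67) = 1341145.83 cm³
x_c = 1916145.83 / 21875.00 = 87.60 cm
y_c = 1341145.83 / 21875.00 = 61.31 cm

x_c = 87.60 cm, y_c = 61.31 cm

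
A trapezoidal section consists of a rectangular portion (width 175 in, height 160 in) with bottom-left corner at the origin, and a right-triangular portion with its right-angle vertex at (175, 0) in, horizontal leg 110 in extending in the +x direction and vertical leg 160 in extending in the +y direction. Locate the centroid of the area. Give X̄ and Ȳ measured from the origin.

X̄ = 117.19 in, Ȳ = 73.62 in

Part | A | x̄ᵢ | ȳᵢ | A·x̄ᵢ | A·ȳᵢ
rectangular portion | 28000.00 | 87.50 | 80.00 | 2450000.00 | 2240000.00
triangular portion | 8800.00 | 211.67 | 53.33 | 1862666.67 | 469333.33
Σ | 36800.00 |  |  | 4312666.67 | 2709333.33
X̄ = 4312666.67 / 36800.00 = 117.19 in
Ȳ = 2709333.33 / 36800.00 = 73.62 in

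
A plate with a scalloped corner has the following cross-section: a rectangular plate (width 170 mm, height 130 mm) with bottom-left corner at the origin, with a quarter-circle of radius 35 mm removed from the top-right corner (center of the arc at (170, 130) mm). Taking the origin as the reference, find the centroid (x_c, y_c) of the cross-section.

x_c = 81.81 mm, y_c = 62.72 mm

plate: A = 170 × 130 = 22100.00, centroid at (85.00, 65.00).
removed quarter-circle: A = −¼π·35² = -962.11, centroid at (155.15, 115.15).
ΣA = 21137.89 mm²
ΣAx_c = (22100.00)(85.00) + (-962.11)(155.15) = 1729232.50 mm³
ΣAy_c = (22100.00)(65.00) + (-962.11)(115.15) = 1325717.01 mm³
x_c = 1729232.50 / 21137.89 = 81.81 mm
y_c = 1325717.01 / 21137.89 = 62.72 mm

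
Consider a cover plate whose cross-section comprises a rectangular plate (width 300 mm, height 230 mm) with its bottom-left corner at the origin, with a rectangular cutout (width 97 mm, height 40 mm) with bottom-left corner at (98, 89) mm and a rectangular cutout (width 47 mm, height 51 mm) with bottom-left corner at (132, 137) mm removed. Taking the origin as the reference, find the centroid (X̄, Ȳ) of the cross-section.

X̄ = 150.01 mm, Ȳ = 113.56 mm

plate: A = 300 × 230 = 69000.00, centroid at (150.00, 115.00).
hole 1: A = −(97 × 40) = -3880.00, centroid at (146.50, 109.00).
hole 2: A = −(47 × 51) = -2397.00, centroid at (155.50, 162.50).
ΣA = 62723.00 mm², ΣAX̄ = 9408846.50 mm³, ΣAȲ = 7122567.50 mm³.
X̄ = 9408846.50/62723.00 = 150.01 mm; Ȳ = 7122567.50/62723.00 = 113.56 mm.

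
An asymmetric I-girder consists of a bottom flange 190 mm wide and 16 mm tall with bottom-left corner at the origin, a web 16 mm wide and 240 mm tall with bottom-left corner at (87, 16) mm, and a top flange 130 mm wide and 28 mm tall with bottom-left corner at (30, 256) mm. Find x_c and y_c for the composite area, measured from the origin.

x_c = 95.00 mm, y_c = 145.38 mm

bottom flange: A = 190 × 16 = 3040.00, centroid at (95.00, 8.00).
web: A = 16 × 240 = 3840.00, centroid at (95.00, 136.00).
top flange: A = 130 × 28 = 3640.00, centroid at (95.00, 270.00).
ΣA = 10520.00 mm², ΣAx_c = 999400.00 mm³, ΣAy_c = 1529360.00 mm³.
x_c = 999400.00/10520.00 = 95.00 mm; y_c = 1529360.00/10520.00 = 145.38 mm.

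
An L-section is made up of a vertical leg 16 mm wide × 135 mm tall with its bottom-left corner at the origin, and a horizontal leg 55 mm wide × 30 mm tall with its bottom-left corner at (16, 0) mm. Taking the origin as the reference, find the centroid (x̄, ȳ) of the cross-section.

vertical leg: A = 16 × 135 = 2160.00, centroid at (8.00, 67.50).
horizontal leg: A = 55 × 30 = 1650.00, centroid at (43.50, 15.00).
ΣA = 3810.00 mm², ΣAx̄ = 89055.00 mm³, ΣAȳ = 170550.00 mm³.
x̄ = 89055.00/3810.00 = 23.37 mm; ȳ = 170550.00/3810.00 = 44.76 mm.

x̄ = 23.37 mm, ȳ = 44.76 mm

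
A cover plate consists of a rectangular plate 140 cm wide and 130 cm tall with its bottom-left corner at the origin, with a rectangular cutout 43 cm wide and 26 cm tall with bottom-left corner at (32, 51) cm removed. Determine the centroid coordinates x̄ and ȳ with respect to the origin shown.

plate: A = 140 × 130 = 18200.00, centroid at (70.00, 65.00).
hole: A = −(43 × 26) = -1118.00, centroid at (53.50, 64.00).
ΣA = 17082.00 cm²
ΣAx̄ = (18200.00)(70.00) + (-1118.00)(53.50) = 1214187.00 cm³
ΣAȳ = (18200.00)(65.00) + (-1118.00)(64.00) = 1111448.00 cm³
x̄ = 1214187.00 / 17082.00 = 71.08 cm
ȳ = 1111448.00 / 17082.00 = 65.07 cm

x̄ = 71.08 cm, ȳ = 65.07 cm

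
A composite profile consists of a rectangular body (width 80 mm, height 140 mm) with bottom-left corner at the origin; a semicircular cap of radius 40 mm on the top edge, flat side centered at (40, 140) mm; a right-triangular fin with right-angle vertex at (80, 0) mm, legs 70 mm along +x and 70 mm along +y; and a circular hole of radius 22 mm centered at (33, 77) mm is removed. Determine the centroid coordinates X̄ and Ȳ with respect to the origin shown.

Part | A | x̄ᵢ | ȳᵢ | A·x̄ᵢ | A·ȳᵢ
rectangular body | 11200.00 | 40.00 | 70.00 | 448000.00 | 784000.00
semicircular top | 2513.27 | 40.00 | 156.98 | 100530.96 | 394525.04
triangular fin | 2450.00 | 103.33 | 23.33 | 253166.67 | 57166.67
hole | -1520.53 | 33.00 | 77.00 | -50177.52 | -117080.88
Σ | 14642.74 |  |  | 751520.11 | 1118610.84
X̄ = 751520.11 / 14642.74 = 51.32 mm
Ȳ = 1118610.84 / 14642.74 = 76.39 mm

X̄ = 51.32 mm, Ȳ = 76.39 mm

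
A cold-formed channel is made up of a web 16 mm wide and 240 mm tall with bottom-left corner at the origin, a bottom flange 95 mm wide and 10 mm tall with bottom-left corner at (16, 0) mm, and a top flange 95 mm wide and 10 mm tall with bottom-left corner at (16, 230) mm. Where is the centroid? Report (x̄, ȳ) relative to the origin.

x̄ = 26.37 mm, ȳ = 120.00 mm

web: A = 16 × 240 = 3840.00, centroid at (8.00, 120.00).
bottom flange: A = 95 × 10 = 950.00, centroid at (63.50, 5.00).
top flange: A = 95 × 10 = 950.00, centroid at (63.50, 235.00).
ΣA = 5740.00 mm², ΣAx̄ = 151370.00 mm³, ΣAȳ = 688800.00 mm³.
x̄ = 151370.00/5740.00 = 26.37 mm; ȳ = 688800.00/5740.00 = 120.00 mm.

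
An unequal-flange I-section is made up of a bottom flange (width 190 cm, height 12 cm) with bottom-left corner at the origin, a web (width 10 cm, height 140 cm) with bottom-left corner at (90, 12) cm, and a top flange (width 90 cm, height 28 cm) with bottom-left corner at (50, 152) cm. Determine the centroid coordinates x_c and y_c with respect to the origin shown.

Part | A | x̄ᵢ | ȳᵢ | A·x̄ᵢ | A·ȳᵢ
bottom flange | 2280.00 | 95.00 | 6.00 | 216600.00 | 13680.00
web | 1400.00 | 95.00 | 82.00 | 133000.00 | 114800.00
top flange | 2520.00 | 95.00 | 166.00 | 239400.00 | 418320.00
Σ | 6200.00 |  |  | 589000.00 | 546800.00
x_c = 589000.00 / 6200.00 = 95.00 cm
y_c = 546800.00 / 6200.00 = 88.19 cm

x_c = 95.00 cm, y_c = 88.19 cm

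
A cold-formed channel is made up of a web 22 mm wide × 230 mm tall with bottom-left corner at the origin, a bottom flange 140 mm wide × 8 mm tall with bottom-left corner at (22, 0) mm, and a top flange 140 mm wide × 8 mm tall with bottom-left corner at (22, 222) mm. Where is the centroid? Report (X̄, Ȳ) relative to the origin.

X̄ = 35.85 mm, Ȳ = 115.00 mm

web: A = 22 × 230 = 5060.00, centroid at (11.00, 115.00).
bottom flange: A = 140 × 8 = 1120.00, centroid at (92.00, 4.00).
top flange: A = 140 × 8 = 1120.00, centroid at (92.00, 226.00).
ΣA = 7300.00 mm², ΣAX̄ = 261740.00 mm³, ΣAȲ = 839500.00 mm³.
X̄ = 261740.00/7300.00 = 35.85 mm; Ȳ = 839500.00/7300.00 = 115.00 mm.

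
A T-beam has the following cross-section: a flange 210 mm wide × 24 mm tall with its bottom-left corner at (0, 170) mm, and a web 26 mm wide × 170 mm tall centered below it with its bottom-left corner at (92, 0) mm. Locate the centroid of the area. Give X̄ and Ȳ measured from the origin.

web: A = 26 × 170 = 4420.00, centroid at (105.00, 85.00).
flange: A = 210 × 24 = 5040.00, centroid at (105.00, 182.00).
ΣA = 9460.00 mm², ΣAX̄ = 993300.00 mm³, ΣAȲ = 1292980.00 mm³.
X̄ = 993300.00/9460.00 = 105.00 mm; Ȳ = 1292980.00/9460.00 = 136.68 mm.

X̄ = 105.00 mm, Ȳ = 136.68 mm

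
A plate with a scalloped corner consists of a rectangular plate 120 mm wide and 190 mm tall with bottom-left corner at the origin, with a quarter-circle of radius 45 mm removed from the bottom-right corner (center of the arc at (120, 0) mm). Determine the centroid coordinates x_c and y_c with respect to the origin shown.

x_c = 56.93 mm, y_c = 100.69 mm

Part | A | x̄ᵢ | ȳᵢ | A·x̄ᵢ | A·ȳᵢ
plate | 22800.00 | 60.00 | 95.00 | 1368000.00 | 2166000.00
removed quarter-circle | -1590.43 | 100.90 | 19.10 | -160476.75 | -30375.00
Σ | 21209.57 |  |  | 1207523.25 | 2135625.00
x_c = 1207523.25 / 21209.57 = 56.93 mm
y_c = 2135625.00 / 21209.57 = 100.69 mm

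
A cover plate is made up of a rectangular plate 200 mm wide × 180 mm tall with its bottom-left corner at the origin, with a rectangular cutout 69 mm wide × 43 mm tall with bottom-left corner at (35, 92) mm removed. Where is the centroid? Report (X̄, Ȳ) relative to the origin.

X̄ = 102.74 mm, Ȳ = 87.89 mm

plate: A = 200 × 180 = 36000.00, centroid at (100.00, 90.00).
hole: A = −(69 × 43) = -2967.00, centroid at (69.50, 113.50).
ΣA = 33033.00 mm², ΣAX̄ = 3393793.50 mm³, ΣAȲ = 2903245.50 mm³.
X̄ = 3393793.50/33033.00 = 102.74 mm; Ȳ = 2903245.50/33033.00 = 87.89 mm.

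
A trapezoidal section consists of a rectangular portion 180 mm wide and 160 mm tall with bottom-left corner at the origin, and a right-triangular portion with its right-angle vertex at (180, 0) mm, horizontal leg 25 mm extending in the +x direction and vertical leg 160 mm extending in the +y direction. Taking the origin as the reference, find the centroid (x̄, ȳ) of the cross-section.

x̄ = 96.39 mm, ȳ = 78.27 mm

Part | A | x̄ᵢ | ȳᵢ | A·x̄ᵢ | A·ȳᵢ
rectangular portion | 28800.00 | 90.00 | 80.00 | 2592000.00 | 2304000.00
triangular portion | 2000.00 | 188.33 | 53.33 | 376666.67 | 106666.67
Σ | 30800.00 |  |  | 2968666.67 | 2410666.67
x̄ = 2968666.67 / 30800.00 = 96.39 mm
ȳ = 2410666.67 / 30800.00 = 78.27 mm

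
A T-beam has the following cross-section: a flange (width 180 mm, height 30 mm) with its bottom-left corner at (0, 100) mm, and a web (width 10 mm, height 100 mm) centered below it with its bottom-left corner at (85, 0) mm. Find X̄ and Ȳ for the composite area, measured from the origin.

web: A = 10 × 100 = 1000.00, centroid at (90.00, 50.00).
flange: A = 180 × 30 = 5400.00, centroid at (90.00, 115.00).
ΣA = 6400.00 mm²
ΣAX̄ = (1000.00)(90.00) + (5400.00)(90.00) = 576000.00 mm³
ΣAȲ = (1000.00)(50.00) + (5400.00)(115.00) = 671000.00 mm³
X̄ = 576000.00 / 6400.00 = 90.00 mm
Ȳ = 671000.00 / 6400.00 = 104.84 mm

X̄ = 90.00 mm, Ȳ = 104.84 mm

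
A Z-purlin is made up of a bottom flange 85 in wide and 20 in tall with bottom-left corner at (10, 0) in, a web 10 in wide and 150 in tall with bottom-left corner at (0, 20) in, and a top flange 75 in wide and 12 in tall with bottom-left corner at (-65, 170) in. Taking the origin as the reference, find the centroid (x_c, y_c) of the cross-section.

Part | A | x̄ᵢ | ȳᵢ | A·x̄ᵢ | A·ȳᵢ
bottom flange | 1700.00 | 52.50 | 10.00 | 89250.00 | 17000.00
web | 1500.00 | 5.00 | 95.00 | 7500.00 | 142500.00
top flange | 900.00 | -27.50 | 176.00 | -24750.00 | 158400.00
Σ | 4100.00 |  |  | 72000.00 | 317900.00
x_c = 72000.00 / 4100.00 = 17.56 in
y_c = 317900.00 / 4100.00 = 77.54 in

x_c = 17.56 in, y_c = 77.54 in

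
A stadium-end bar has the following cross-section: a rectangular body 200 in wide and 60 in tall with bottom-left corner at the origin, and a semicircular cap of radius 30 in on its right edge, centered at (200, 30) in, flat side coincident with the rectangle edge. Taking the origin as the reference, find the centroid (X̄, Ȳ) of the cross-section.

rectangular body: A = 200 × 60 = 12000.00, centroid at (100.00, 30.00).
semicircular end: A = ½π·30² = 1413.72, centroid at (212.73, 30.00).
ΣA = 13413.72 in², ΣAX̄ = 1500743.34 in³, ΣAȲ = 402411.50 in³.
X̄ = 1500743.34/13413.72 = 111.88 in; Ȳ = 402411.50/13413.72 = 30.00 in.

X̄ = 111.88 in, Ȳ = 30.00 in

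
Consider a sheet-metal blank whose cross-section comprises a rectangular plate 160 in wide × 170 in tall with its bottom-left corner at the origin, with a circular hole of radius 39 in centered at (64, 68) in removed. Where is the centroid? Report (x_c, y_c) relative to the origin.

x_c = 83.41 in, y_c = 88.62 in

Part | A | x̄ᵢ | ȳᵢ | A·x̄ᵢ | A·ȳᵢ
plate | 27200.00 | 80.00 | 85.00 | 2176000.00 | 2312000.00
hole | -4778.36 | 64.00 | 68.00 | -305815.20 | -324928.64
Σ | 22421.64 |  |  | 1870184.80 | 1987071.36
x_c = 1870184.80 / 22421.64 = 83.41 in
y_c = 1987071.36 / 22421.64 = 88.62 in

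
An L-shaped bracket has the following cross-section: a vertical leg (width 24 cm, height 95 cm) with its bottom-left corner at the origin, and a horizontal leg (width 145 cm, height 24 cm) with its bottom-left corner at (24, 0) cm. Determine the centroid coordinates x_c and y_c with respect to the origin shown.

vertical leg: A = 24 × 95 = 2280.00, centroid at (12.00, 47.50).
horizontal leg: A = 145 × 24 = 3480.00, centroid at (96.50, 12.00).
ΣA = 5760.00 cm², ΣAx_c = 363180.00 cm³, ΣAy_c = 150060.00 cm³.
x_c = 363180.00/5760.00 = 63.05 cm; y_c = 150060.00/5760.00 = 26.05 cm.

x_c = 63.05 cm, y_c = 26.05 cm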